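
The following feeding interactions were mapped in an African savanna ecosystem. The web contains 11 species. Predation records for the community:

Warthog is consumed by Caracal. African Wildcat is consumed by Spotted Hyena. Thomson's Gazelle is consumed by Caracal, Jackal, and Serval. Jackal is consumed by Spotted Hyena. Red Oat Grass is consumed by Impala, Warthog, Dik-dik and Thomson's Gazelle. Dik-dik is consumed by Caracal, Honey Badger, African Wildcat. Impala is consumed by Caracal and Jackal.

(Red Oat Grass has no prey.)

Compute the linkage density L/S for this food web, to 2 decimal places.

L/S = 1.36

There are L = 15 links among S = 11 species.
L/S = 15/11 = 1.3636 ≈ 1.36.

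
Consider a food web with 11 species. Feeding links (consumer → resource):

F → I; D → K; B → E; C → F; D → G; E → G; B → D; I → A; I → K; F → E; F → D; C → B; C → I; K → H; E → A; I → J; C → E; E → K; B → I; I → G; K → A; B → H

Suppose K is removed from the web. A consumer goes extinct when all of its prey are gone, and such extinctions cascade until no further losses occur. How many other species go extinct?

0

Remove K.
Every predator of it retains at least one other prey: E still has A, G; I still has J, A, G; D still has G.
No consumer loses all prey, so no secondary extinctions occur.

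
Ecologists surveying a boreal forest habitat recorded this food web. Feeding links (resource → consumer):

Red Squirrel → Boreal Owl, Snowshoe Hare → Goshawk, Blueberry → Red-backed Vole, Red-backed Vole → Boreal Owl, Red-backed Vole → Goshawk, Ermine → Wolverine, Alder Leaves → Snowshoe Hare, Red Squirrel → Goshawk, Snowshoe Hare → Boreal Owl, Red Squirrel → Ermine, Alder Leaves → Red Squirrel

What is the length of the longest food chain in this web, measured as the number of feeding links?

One longest chain: Alder Leaves → Red Squirrel → Ermine → Wolverine.
It has 4 species and 3 links.

3 links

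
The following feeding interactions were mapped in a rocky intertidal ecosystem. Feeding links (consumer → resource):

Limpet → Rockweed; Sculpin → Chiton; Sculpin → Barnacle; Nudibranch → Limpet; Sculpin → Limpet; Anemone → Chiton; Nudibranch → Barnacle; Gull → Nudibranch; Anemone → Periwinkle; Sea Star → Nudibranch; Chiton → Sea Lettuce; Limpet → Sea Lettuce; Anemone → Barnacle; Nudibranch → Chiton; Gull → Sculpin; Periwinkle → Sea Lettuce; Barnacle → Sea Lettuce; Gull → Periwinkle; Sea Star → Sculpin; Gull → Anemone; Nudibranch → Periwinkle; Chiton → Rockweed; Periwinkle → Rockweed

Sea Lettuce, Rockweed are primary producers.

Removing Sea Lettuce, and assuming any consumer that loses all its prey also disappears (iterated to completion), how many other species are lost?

Remove Sea Lettuce.
Round 1: Barnacle (all prey gone) → extinct.
No further losses. Total secondary extinctions: 1.

1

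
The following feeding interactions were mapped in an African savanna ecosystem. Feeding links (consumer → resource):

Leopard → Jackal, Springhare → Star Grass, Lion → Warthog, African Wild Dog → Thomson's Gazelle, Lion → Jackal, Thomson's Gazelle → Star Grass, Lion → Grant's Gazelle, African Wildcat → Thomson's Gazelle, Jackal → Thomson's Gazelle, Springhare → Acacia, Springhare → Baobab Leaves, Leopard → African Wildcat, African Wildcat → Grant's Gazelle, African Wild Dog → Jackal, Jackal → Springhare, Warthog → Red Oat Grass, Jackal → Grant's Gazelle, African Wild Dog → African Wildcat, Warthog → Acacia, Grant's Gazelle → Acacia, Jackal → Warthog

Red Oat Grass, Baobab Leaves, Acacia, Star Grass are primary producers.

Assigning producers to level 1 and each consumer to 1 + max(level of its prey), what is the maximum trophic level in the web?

Producers (level 1): Red Oat Grass, Baobab Leaves, Acacia, Star Grass.
Star Grass → Thomson's Gazelle → African Wildcat → African Wild Dog gives African Wild Dog level 4.
No species has a prey at level 4, so no species reaches level 5.

4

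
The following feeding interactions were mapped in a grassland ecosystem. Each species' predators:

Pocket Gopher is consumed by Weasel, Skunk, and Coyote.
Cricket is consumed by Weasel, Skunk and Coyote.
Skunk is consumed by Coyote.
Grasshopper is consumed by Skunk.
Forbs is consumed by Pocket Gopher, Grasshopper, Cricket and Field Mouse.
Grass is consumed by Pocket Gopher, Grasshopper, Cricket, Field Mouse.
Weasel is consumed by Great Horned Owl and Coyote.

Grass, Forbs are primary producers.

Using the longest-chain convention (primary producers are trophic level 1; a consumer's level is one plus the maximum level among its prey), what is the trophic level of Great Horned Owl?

Grass is a producer → level 1.
Pocket Gopher eats Grass (level 1); other prey at levels: Forbs 1 → level 2.
Weasel eats Pocket Gopher (level 2); other prey at levels: Cricket 2 → level 3.
Great Horned Owl eats Weasel → level 4.

Trophic level 4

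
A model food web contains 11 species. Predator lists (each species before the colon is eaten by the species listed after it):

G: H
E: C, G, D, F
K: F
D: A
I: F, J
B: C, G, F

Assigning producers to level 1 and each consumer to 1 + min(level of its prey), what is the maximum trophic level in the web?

Producers (level 1): I, E, B, K.
Following each consumer down to its lowest-level prey: E → G → H (levels 1 through 3).
All prey of H (G 2) are at level 2 or above, so H is at level 1 + 2 = 3.
Every consumer has at least one prey at level 2 or below, so none exceeds level 3.

3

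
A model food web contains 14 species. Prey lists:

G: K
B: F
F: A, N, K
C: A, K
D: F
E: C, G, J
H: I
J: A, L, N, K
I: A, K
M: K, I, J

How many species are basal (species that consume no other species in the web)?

Basal species (no prey listed): A, L, N, K.
Count: 4.

4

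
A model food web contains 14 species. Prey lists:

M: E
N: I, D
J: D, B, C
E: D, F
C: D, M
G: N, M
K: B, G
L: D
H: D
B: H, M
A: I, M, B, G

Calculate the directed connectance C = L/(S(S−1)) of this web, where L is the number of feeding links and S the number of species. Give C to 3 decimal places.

C = 0.121

The web has S = 14 species and L = 22 feeding links.
C = L / (S(S−1)) = 22 / 182 = 0.1209 ≈ 0.121.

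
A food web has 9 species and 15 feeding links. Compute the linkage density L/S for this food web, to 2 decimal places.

There are L = 15 links among S = 9 species.
L/S = 15/9 = 1.6667 ≈ 1.67.

L/S = 1.67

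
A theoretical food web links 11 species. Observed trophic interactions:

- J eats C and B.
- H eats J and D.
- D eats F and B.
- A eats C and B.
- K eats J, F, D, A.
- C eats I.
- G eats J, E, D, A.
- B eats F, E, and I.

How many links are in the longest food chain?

3 links

One longest chain: I → B → D → H.
It has 4 species and 3 links.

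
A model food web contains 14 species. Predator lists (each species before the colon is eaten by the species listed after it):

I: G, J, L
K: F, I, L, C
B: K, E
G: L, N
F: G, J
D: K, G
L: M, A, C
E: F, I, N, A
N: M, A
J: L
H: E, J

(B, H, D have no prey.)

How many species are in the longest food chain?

6 species

One longest chain: B → K → F → J → L → M.
It has 6 species and 5 links.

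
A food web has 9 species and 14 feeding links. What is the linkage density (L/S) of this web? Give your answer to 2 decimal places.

L/S = 1.56

There are L = 14 links among S = 9 species.
L/S = 14/9 = 1.5556 ≈ 1.56.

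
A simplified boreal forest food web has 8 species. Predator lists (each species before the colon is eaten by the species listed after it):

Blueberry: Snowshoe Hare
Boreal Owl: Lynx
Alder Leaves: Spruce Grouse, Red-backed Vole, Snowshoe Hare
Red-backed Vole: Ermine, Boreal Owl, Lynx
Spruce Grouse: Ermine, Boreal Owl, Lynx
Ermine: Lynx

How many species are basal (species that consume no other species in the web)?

2

Basal species (no prey listed): Alder Leaves, Blueberry.
Count: 2.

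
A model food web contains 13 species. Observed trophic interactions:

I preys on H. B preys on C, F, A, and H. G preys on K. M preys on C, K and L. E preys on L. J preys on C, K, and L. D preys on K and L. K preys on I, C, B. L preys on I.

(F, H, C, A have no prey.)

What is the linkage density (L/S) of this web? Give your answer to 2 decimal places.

L/S = 1.46

There are L = 19 links among S = 13 species.
L/S = 19/13 = 1.4615 ≈ 1.46.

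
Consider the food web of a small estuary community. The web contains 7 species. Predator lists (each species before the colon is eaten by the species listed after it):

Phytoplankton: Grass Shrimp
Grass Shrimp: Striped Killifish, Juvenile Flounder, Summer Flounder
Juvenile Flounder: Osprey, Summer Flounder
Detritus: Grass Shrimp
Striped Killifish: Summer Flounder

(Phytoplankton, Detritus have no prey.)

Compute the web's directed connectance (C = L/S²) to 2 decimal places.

C = 0.16

The web has S = 7 species and L = 8 feeding links.
C = L / S² = 8 / 49 = 0.1633 ≈ 0.16.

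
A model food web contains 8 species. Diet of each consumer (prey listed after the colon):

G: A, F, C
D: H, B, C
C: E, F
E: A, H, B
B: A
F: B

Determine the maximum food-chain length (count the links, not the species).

One longest chain: A → B → E → C → G.
It has 5 species and 4 links.

4 links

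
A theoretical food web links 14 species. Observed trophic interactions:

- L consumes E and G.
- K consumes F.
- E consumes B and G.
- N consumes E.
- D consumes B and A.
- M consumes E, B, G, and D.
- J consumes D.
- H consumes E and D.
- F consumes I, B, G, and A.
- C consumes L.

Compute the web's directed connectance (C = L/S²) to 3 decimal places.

C = 0.102

The web has S = 14 species and L = 20 feeding links.
C = L / S² = 20 / 196 = 0.1020 ≈ 0.102.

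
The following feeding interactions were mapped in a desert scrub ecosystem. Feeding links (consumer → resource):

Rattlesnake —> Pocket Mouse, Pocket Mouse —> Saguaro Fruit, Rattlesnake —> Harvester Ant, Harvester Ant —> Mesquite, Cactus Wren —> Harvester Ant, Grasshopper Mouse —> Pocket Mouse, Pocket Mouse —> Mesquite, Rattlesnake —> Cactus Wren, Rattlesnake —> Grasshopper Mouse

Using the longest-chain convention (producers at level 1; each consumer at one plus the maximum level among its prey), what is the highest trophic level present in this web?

Producers (level 1): Saguaro Fruit, Mesquite.
Mesquite → Harvester Ant → Cactus Wren → Rattlesnake gives Rattlesnake level 4.
No species has a prey at level 4, so no species reaches level 5.

4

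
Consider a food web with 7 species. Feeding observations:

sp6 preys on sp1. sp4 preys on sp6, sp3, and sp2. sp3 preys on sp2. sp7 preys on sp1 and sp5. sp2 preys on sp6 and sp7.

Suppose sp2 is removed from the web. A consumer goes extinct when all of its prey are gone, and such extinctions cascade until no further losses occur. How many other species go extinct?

1

Remove sp2.
Round 1: sp3 (all prey gone) → extinct.
No further losses. Total secondary extinctions: 1.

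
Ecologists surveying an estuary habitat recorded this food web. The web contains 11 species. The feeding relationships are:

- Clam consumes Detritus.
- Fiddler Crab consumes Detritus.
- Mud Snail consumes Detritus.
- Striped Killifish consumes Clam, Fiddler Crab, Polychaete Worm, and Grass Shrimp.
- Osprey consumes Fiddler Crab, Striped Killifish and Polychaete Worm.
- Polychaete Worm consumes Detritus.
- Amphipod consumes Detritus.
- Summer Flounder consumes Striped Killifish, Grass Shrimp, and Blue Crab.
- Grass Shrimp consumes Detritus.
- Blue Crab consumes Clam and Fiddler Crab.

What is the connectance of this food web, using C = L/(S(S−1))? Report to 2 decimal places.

The web has S = 11 species and L = 18 feeding links.
C = L / (S(S−1)) = 18 / 110 = 0.1636 ≈ 0.16.

C = 0.16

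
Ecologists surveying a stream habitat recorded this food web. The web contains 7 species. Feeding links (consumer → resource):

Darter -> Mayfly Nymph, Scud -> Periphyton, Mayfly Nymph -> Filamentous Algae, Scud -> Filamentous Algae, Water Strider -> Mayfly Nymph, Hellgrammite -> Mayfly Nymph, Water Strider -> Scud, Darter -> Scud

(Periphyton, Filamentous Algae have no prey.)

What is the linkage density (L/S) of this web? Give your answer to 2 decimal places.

There are L = 8 links among S = 7 species.
L/S = 8/7 = 1.1429 ≈ 1.14.

L/S = 1.14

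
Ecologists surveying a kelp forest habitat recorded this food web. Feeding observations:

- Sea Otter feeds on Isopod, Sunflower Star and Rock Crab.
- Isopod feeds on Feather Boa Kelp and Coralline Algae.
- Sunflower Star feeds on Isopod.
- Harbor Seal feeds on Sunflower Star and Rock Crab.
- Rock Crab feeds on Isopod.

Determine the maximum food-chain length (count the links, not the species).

3 links

One longest chain: Feather Boa Kelp → Isopod → Sunflower Star → Harbor Seal.
It has 4 species and 3 links.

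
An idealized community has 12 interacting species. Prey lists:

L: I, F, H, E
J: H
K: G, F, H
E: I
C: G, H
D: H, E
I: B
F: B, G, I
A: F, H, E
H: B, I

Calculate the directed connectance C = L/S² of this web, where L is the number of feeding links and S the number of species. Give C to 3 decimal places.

C = 0.153

The web has S = 12 species and L = 22 feeding links.
C = L / S² = 22 / 144 = 0.1528 ≈ 0.153.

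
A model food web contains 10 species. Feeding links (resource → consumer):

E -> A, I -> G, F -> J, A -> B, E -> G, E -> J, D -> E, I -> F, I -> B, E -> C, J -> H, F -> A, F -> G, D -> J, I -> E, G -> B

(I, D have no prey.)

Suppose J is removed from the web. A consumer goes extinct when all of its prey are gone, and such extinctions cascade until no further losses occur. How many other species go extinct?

1

Remove J.
Round 1: H (all prey gone) → extinct.
No further losses. Total secondary extinctions: 1.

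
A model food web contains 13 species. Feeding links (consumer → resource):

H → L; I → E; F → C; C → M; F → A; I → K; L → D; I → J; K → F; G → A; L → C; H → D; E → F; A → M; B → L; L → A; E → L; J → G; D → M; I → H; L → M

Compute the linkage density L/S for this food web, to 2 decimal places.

There are L = 21 links among S = 13 species.
L/S = 21/13 = 1.6154 ≈ 1.62.

L/S = 1.62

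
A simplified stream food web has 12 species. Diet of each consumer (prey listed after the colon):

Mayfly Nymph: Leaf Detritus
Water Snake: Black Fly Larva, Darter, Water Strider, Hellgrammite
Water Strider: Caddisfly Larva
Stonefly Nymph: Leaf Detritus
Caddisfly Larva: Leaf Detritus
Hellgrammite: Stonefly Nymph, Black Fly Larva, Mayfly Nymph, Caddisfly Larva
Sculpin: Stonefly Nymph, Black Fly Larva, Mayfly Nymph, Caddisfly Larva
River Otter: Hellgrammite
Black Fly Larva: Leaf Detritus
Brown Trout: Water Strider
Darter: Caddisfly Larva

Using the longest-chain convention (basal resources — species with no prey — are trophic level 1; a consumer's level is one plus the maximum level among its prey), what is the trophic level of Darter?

Trophic level 3

Leaf Detritus has no prey (basal) → level 1.
Caddisfly Larva eats Leaf Detritus → level 2.
Darter eats Caddisfly Larva → level 3.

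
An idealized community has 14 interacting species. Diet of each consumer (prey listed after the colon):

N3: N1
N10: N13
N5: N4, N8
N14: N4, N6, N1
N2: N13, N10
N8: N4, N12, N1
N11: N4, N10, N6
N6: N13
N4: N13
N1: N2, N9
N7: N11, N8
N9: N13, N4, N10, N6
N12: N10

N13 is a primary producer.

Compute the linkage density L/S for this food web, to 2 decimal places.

There are L = 26 links among S = 14 species.
L/S = 26/14 = 1.8571 ≈ 1.86.

L/S = 1.86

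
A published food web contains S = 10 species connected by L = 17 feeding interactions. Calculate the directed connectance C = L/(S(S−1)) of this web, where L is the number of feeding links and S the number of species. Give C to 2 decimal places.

C = 0.19

The web has S = 10 species and L = 17 feeding links.
C = L / (S(S−1)) = 17 / 90 = 0.1889 ≈ 0.19.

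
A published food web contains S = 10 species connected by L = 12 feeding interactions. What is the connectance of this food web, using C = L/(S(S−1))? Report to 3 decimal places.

C = 0.133

The web has S = 10 species and L = 12 feeding links.
C = L / (S(S−1)) = 12 / 90 = 0.1333 ≈ 0.133.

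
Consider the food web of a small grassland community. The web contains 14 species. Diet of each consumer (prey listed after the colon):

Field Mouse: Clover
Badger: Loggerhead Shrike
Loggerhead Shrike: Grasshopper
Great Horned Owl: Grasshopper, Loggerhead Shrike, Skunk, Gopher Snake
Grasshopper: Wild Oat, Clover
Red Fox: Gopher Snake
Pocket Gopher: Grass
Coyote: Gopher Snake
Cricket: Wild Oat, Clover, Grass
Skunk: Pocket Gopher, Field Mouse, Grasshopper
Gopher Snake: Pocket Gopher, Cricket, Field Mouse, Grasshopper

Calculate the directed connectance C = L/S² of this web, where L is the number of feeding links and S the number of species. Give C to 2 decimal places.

C = 0.11

The web has S = 14 species and L = 22 feeding links.
C = L / S² = 22 / 196 = 0.1122 ≈ 0.11.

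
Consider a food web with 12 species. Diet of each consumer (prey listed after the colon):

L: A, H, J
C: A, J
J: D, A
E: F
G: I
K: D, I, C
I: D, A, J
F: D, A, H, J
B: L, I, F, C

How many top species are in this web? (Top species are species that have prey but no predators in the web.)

4

Top species (has prey, but nothing eats it): K, B, G, E.
Count: 4.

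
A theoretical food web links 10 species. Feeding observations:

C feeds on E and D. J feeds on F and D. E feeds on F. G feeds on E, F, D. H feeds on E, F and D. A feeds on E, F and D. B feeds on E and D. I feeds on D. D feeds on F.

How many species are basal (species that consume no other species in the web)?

Basal species (no prey listed): F.
Count: 1.

1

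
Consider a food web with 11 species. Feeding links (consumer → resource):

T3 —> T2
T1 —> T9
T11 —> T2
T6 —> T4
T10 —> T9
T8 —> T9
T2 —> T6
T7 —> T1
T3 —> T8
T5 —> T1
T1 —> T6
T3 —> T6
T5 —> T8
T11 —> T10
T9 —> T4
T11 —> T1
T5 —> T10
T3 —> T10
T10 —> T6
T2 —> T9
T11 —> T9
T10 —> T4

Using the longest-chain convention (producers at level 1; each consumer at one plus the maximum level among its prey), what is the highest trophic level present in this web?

Producers (level 1): T4.
T4 → T6 → T2 → T11 gives T11 level 4.
No species has a prey at level 4, so no species reaches level 5.

4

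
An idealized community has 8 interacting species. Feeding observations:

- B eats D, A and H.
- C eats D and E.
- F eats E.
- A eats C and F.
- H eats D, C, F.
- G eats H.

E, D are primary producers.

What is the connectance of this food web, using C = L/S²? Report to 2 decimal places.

C = 0.19

The web has S = 8 species and L = 12 feeding links.
C = L / S² = 12 / 64 = 0.1875 ≈ 0.19.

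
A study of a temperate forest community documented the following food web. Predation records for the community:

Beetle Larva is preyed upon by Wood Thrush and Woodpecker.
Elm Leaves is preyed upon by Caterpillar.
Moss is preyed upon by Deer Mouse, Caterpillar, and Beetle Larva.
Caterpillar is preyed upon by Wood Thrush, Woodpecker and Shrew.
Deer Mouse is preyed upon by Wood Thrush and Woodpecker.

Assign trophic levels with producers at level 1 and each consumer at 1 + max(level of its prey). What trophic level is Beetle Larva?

Moss is a producer → level 1.
Beetle Larva eats Moss → level 2.

Trophic level 2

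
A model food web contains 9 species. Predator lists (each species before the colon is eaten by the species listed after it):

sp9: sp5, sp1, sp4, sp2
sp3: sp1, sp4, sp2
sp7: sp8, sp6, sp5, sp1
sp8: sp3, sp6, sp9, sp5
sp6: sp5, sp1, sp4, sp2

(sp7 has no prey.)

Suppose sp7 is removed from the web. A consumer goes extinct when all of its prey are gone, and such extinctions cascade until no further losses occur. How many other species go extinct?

Remove sp7.
Round 1: sp8 (all prey gone) → extinct.
Round 2: sp3 (all prey gone), sp6 (all prey gone), sp9 (all prey gone) → extinct.
Round 3: sp5 (all prey gone), sp1 (all prey gone), sp4 (all prey gone), sp2 (all prey gone) → extinct.
No further losses. Total secondary extinctions: 8.

8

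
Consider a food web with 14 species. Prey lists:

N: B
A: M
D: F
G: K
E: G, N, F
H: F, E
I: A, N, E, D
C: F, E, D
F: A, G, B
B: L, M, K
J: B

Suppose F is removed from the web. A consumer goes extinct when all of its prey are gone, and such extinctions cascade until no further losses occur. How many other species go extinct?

1

Remove F.
Round 1: D (all prey gone) → extinct.
No further losses. Total secondary extinctions: 1.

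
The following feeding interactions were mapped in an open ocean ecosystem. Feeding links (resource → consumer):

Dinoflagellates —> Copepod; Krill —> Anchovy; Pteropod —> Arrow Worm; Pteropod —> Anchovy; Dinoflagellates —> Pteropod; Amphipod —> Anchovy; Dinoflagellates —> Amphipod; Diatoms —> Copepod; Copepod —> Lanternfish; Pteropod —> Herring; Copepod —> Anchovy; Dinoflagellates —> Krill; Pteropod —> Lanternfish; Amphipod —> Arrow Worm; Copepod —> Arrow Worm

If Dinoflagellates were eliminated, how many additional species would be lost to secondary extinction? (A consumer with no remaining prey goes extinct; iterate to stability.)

4

Remove Dinoflagellates.
Round 1: Pteropod (all prey gone), Krill (all prey gone), Amphipod (all prey gone) → extinct.
Round 2: Herring (all prey gone) → extinct.
No further losses. Total secondary extinctions: 4.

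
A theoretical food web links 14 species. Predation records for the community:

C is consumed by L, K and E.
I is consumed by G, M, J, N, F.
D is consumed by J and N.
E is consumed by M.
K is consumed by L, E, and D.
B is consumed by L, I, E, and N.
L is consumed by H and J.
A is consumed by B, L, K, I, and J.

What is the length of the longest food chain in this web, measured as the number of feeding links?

One longest chain: A → K → E → M.
It has 4 species and 3 links.

3 links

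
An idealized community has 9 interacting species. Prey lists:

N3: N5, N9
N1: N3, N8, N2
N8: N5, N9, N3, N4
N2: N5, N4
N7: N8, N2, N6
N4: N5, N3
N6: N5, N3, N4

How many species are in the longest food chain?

5 species

One longest chain: N5 → N3 → N4 → N8 → N1.
It has 5 species and 4 links.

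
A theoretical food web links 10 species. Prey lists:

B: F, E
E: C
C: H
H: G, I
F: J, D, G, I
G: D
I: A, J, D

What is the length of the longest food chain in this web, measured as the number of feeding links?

One longest chain: D → G → H → C → E → B.
It has 6 species and 5 links.

5 links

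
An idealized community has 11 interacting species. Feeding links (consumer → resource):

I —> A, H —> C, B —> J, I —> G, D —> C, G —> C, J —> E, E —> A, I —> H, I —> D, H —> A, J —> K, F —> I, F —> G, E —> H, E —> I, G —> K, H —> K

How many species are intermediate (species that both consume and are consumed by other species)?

6

Intermediate species (has both prey and predators): D, G, H, I, E, J.
Count: 6.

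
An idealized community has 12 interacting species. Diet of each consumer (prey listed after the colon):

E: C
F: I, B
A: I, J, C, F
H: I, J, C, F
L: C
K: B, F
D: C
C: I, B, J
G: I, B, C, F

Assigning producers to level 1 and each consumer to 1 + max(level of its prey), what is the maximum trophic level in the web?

3

Producers (level 1): I, B, J.
I → C → A gives A level 3.
No species has a prey at level 3, so no species reaches level 4.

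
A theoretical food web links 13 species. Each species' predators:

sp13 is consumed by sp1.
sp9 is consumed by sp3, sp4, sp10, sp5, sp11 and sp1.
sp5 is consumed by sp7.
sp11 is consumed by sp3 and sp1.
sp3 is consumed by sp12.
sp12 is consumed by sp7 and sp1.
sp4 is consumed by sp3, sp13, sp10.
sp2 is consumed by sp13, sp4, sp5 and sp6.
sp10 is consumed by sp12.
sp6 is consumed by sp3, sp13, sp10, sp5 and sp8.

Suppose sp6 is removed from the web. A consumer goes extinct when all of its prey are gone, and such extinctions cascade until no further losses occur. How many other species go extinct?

Remove sp6.
Round 1: sp8 (all prey gone) → extinct.
No further losses. Total secondary extinctions: 1.

1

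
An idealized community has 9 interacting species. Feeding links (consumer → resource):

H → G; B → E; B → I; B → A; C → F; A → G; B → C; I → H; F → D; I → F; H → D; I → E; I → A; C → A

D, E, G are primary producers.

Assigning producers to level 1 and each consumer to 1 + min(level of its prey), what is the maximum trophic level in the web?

3

Producers (level 1): D, E, G.
Following each consumer down to its lowest-level prey: D → F → C (levels 1 through 3).
All prey of C (F 2, A 2) are at level 2 or above, so C is at level 1 + 2 = 3.
Every consumer has at least one prey at level 2 or below, so none exceeds level 3.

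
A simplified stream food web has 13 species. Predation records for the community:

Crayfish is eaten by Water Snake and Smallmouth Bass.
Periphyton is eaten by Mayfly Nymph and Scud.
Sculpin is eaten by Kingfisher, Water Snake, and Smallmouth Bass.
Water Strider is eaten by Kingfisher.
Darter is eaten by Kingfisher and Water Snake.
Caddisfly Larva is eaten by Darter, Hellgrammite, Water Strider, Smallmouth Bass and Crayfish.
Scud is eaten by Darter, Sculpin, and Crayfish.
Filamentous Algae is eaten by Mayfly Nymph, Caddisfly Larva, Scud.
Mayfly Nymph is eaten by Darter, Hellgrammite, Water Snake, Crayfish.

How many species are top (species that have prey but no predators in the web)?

Top species (has prey, but nothing eats it): Hellgrammite, Water Snake, Kingfisher, Smallmouth Bass.
Count: 4.

4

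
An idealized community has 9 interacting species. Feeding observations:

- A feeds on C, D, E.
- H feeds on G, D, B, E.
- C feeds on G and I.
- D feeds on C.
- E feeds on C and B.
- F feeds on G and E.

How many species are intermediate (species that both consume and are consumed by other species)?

Intermediate species (has both prey and predators): C, D, E.
Count: 3.

3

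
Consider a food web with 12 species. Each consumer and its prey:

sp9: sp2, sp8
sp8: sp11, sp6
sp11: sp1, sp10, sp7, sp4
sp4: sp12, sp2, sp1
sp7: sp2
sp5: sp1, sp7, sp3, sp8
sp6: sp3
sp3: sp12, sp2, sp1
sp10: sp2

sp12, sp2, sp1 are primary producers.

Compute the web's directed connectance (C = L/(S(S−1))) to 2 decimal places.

C = 0.16

The web has S = 12 species and L = 21 feeding links.
C = L / (S(S−1)) = 21 / 132 = 0.1591 ≈ 0.16.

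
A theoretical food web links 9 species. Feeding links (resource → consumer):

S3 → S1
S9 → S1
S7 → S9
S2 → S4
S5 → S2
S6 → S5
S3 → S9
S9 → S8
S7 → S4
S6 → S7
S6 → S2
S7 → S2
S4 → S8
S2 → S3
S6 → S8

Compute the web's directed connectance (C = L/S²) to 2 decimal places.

C = 0.19

The web has S = 9 species and L = 15 feeding links.
C = L / S² = 15 / 81 = 0.1852 ≈ 0.19.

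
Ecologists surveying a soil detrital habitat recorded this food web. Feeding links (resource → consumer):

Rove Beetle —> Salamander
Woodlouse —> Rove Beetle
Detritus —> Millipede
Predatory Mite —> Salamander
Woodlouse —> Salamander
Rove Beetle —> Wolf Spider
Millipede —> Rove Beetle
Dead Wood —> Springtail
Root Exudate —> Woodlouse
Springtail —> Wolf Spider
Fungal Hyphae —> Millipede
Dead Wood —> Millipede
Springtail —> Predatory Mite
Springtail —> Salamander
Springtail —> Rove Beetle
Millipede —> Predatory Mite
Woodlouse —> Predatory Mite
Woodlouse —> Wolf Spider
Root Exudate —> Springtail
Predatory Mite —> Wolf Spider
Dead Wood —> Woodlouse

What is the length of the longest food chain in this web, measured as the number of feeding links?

One longest chain: Dead Wood → Woodlouse → Rove Beetle → Salamander.
It has 4 species and 3 links.

3 links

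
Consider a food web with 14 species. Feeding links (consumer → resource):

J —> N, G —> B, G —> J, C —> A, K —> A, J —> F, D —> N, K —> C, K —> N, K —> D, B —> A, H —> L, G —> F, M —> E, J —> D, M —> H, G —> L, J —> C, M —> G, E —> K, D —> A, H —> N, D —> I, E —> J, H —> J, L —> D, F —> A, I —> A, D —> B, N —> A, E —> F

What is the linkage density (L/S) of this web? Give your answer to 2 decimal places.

L/S = 2.21

There are L = 31 links among S = 14 species.
L/S = 31/14 = 2.2143 ≈ 2.21.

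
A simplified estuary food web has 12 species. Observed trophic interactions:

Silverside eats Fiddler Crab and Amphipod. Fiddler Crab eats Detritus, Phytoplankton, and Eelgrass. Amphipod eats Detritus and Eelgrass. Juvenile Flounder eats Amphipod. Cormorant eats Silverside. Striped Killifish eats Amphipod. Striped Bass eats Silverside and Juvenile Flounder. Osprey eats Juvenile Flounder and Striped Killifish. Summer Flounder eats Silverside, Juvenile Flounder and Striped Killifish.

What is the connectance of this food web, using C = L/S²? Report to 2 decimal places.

C = 0.12

The web has S = 12 species and L = 17 feeding links.
C = L / S² = 17 / 144 = 0.1181 ≈ 0.12.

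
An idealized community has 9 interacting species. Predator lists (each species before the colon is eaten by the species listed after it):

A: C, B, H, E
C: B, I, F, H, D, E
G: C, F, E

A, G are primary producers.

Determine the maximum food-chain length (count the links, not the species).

2 links

One longest chain: A → C → B.
It has 3 species and 2 links.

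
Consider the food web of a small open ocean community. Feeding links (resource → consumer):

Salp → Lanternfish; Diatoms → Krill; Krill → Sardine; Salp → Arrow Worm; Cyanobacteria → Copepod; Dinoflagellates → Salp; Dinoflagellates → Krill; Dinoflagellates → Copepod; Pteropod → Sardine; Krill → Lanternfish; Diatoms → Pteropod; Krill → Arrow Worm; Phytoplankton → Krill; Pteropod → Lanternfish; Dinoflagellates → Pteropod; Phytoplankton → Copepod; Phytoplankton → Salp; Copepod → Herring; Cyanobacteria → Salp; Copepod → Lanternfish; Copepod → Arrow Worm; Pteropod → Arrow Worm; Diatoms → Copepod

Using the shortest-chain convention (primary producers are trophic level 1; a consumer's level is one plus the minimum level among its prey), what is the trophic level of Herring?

Trophic level 3

Diatoms is a producer → level 1.
Copepod eats Diatoms → level 2.
Herring eats Copepod → level 3.
No prey of Herring is below level 2, so 3 is the minimum.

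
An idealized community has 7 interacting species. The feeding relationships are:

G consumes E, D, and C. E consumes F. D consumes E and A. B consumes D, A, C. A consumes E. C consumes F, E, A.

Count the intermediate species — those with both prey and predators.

4

Intermediate species (has both prey and predators): E, A, C, D.
Count: 4.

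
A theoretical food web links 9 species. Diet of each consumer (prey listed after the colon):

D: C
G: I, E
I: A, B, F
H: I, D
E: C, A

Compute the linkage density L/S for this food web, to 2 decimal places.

L/S = 1.11

There are L = 10 links among S = 9 species.
L/S = 10/9 = 1.1111 ≈ 1.11.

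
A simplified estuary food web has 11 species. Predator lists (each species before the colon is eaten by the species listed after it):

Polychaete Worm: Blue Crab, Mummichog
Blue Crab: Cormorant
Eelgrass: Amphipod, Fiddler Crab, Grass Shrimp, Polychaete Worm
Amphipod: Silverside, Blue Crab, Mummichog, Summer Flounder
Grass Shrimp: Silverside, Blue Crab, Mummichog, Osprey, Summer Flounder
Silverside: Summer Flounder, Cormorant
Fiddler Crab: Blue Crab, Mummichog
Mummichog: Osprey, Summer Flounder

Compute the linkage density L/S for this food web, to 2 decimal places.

L/S = 2.00

There are L = 22 links among S = 11 species.
L/S = 22/11 = 2.0000 ≈ 2.00.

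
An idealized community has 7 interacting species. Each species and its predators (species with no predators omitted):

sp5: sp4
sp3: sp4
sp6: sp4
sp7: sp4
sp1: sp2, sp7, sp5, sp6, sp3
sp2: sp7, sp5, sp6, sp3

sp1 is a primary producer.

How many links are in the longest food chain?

3 links

One longest chain: sp1 → sp2 → sp7 → sp4.
It has 4 species and 3 links.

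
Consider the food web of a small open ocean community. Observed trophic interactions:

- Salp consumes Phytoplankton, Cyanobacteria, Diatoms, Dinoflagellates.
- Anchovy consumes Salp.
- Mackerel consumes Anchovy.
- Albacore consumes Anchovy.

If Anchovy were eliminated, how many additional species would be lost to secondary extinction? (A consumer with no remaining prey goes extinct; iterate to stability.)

Remove Anchovy.
Round 1: Mackerel (all prey gone), Albacore (all prey gone) → extinct.
No further losses. Total secondary extinctions: 2.

2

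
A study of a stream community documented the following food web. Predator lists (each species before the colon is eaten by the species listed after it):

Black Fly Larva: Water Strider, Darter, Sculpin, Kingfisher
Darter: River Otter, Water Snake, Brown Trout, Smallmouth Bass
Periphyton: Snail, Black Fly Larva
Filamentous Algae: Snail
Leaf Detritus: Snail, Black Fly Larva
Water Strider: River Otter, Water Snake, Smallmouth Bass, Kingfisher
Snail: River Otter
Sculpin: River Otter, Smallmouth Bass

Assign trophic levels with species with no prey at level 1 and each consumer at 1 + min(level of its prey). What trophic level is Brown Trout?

Periphyton has no prey (basal) → level 1.
Black Fly Larva eats Periphyton → level 2.
Darter eats Black Fly Larva → level 3.
Brown Trout eats Darter → level 4.
No prey of Brown Trout is below level 3, so 4 is the minimum.

Trophic level 4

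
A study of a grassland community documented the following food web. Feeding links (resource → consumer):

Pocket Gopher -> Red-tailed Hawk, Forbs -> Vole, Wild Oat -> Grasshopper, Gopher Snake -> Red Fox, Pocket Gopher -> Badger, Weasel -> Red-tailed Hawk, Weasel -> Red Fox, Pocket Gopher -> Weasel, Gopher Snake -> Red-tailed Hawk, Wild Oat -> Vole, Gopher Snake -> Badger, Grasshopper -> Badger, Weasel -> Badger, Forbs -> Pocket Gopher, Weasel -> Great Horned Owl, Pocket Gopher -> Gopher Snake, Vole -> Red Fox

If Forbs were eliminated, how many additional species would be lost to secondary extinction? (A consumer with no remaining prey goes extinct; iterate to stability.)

5

Remove Forbs.
Round 1: Pocket Gopher (all prey gone) → extinct.
Round 2: Gopher Snake (all prey gone), Weasel (all prey gone) → extinct.
Round 3: Great Horned Owl (all prey gone), Red-tailed Hawk (all prey gone) → extinct.
No further losses. Total secondary extinctions: 5.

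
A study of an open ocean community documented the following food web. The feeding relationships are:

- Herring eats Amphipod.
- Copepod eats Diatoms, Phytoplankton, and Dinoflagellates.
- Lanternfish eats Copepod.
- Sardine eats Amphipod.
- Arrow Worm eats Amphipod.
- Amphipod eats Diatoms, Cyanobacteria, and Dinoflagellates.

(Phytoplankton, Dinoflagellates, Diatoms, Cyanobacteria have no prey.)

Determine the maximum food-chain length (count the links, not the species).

One longest chain: Dinoflagellates → Amphipod → Herring.
It has 3 species and 2 links.

2 links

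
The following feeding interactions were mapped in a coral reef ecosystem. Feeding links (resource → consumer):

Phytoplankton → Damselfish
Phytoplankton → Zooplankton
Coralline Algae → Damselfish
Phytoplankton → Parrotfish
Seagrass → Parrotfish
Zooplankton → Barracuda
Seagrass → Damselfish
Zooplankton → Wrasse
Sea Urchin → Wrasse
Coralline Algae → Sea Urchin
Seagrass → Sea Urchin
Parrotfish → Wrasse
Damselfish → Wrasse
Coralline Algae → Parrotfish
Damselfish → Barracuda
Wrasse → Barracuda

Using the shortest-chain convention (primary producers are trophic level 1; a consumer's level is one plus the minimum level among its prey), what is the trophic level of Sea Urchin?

Coralline Algae is a producer → level 1.
Sea Urchin eats Coralline Algae → level 2.

Trophic level 2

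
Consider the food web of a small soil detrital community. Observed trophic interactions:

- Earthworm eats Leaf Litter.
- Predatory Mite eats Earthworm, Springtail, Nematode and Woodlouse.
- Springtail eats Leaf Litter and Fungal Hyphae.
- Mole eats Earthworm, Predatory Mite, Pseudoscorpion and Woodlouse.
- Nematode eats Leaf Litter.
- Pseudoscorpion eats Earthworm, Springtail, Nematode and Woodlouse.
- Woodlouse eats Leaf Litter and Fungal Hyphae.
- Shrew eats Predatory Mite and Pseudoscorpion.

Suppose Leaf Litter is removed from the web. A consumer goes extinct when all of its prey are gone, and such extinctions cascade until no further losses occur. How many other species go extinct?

2

Remove Leaf Litter.
Round 1: Earthworm (all prey gone), Nematode (all prey gone) → extinct.
No further losses. Total secondary extinctions: 2.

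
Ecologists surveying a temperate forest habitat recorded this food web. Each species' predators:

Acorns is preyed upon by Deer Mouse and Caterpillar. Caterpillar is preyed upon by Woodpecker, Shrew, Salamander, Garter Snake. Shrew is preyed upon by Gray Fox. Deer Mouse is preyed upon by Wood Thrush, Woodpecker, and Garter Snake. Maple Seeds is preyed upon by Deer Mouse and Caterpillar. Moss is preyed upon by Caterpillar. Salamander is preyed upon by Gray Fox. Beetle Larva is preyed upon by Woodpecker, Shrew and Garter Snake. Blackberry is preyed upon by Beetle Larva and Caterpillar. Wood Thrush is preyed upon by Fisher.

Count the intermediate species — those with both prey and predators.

Intermediate species (has both prey and predators): Caterpillar, Beetle Larva, Deer Mouse, Wood Thrush, Salamander, Shrew.
Count: 6.

6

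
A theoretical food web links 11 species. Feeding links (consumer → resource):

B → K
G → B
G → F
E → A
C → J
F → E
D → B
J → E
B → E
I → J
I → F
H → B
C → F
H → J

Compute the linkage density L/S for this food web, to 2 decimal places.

L/S = 1.27

There are L = 14 links among S = 11 species.
L/S = 14/11 = 1.2727 ≈ 1.27.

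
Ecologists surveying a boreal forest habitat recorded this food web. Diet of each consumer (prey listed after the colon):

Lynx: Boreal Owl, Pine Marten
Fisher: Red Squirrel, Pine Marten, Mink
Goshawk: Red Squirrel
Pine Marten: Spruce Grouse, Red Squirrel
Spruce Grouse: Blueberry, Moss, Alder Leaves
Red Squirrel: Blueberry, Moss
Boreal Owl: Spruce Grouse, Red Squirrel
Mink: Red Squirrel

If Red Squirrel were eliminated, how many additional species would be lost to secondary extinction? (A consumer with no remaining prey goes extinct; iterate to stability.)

2

Remove Red Squirrel.
Round 1: Goshawk (all prey gone), Mink (all prey gone) → extinct.
No further losses. Total secondary extinctions: 2.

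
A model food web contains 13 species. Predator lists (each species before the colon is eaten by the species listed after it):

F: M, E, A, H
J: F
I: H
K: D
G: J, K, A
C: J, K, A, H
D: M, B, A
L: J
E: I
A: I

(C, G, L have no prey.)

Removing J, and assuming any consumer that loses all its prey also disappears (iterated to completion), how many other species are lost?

2

Remove J.
Round 1: F (all prey gone) → extinct.
Round 2: E (all prey gone) → extinct.
No further losses. Total secondary extinctions: 2.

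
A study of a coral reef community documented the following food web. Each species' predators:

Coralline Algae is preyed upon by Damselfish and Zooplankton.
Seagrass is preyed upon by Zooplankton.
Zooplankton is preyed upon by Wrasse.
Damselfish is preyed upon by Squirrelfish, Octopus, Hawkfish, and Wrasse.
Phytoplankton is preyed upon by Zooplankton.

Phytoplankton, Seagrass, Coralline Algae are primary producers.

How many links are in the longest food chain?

One longest chain: Coralline Algae → Damselfish → Hawkfish.
It has 3 species and 2 links.

2 links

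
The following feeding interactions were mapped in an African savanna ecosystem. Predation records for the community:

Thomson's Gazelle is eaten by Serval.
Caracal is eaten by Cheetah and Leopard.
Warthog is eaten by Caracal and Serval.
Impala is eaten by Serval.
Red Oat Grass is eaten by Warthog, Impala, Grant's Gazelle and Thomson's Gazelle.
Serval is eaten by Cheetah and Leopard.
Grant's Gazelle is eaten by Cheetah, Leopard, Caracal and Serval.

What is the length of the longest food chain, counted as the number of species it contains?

4 species

One longest chain: Red Oat Grass → Thomson's Gazelle → Serval → Cheetah.
It has 4 species and 3 links.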